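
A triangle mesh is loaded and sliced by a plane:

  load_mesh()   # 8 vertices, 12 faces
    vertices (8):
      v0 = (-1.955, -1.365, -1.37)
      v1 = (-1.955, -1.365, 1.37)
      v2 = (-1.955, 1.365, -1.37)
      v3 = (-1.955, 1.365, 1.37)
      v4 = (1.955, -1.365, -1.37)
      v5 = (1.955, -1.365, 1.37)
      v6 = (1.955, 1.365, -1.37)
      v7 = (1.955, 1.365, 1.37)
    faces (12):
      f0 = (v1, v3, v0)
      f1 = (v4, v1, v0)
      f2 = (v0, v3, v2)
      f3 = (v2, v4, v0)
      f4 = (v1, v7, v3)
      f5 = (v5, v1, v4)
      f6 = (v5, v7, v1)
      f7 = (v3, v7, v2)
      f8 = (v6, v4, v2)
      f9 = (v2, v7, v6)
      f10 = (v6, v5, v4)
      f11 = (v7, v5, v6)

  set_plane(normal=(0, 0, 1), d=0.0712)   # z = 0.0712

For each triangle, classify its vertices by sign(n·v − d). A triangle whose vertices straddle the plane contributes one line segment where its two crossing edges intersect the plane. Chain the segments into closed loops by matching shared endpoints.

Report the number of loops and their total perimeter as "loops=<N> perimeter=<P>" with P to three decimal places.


loops=1 perimeter=13.280

Straddling triangles (8 of 12):
  (v1,v3,v0) [++-] → (-1.955, 0.0709401, 0.0712)–(-1.955, -1.365, 0.0712)  len=1.4359
  (v4,v1,v0) [-+-] → (-0.101603, -1.365, 0.0712)–(-1.955, -1.365, 0.0712)  len=1.8534
  (v0,v3,v2) [-+-] → (-1.955, 0.0709401, 0.0712)–(-1.955, 1.365, 0.0712)  len=1.2941
  (v5,v1,v4) [++-] → (-0.101603, -1.365, 0.0712)–(1.955, -1.365, 0.0712)  len=2.0566
  (v3,v7,v2) [++-] → (0.101603, 1.365, 0.0712)–(-1.955, 1.365, 0.0712)  len=2.0566
  (v2,v7,v6) [-+-] → (0.101603, 1.365, 0.0712)–(1.955, 1.365, 0.0712)  len=1.8534
  (v6,v5,v4) [-+-] → (1.955, -0.0709401, 0.0712)–(1.955, -1.365, 0.0712)  len=1.2941
  (v7,v5,v6) [++-] → (1.955, -0.0709401, 0.0712)–(1.955, 1.365, 0.0712)  len=1.4359

Chained into 1 loop(s):
  loop 1: 8 segments, perimeter = 13.2800
Total perimeter = 13.280


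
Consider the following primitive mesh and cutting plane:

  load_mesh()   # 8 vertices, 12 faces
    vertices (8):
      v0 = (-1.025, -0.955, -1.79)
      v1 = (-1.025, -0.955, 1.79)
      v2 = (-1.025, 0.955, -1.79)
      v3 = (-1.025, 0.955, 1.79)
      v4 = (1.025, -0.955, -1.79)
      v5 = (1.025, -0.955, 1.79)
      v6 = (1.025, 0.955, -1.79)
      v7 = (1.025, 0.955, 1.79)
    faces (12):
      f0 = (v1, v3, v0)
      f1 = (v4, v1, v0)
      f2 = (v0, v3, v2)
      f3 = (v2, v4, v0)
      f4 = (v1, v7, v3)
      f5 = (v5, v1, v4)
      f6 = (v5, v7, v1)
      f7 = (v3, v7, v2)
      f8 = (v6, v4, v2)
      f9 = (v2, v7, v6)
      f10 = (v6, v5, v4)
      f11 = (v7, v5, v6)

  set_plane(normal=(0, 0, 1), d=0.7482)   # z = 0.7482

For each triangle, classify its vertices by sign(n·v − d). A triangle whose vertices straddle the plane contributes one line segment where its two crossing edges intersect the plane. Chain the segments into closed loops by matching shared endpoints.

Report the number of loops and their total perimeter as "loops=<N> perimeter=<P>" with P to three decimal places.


loops=1 perimeter=7.920

Straddling triangles (8 of 12):
  (v1,v3,v0) [++-] → (-1.025, 0.399179, 0.7482)–(-1.025, -0.955, 0.7482)  len=1.3542
  (v4,v1,v0) [-+-] → (-0.428439, -0.955, 0.7482)–(-1.025, -0.955, 0.7482)  len=0.5966
  (v0,v3,v2) [-+-] → (-1.025, 0.399179, 0.7482)–(-1.025, 0.955, 0.7482)  len=0.5558
  (v5,v1,v4) [++-] → (-0.428439, -0.955, 0.7482)–(1.025, -0.955, 0.7482)  len=1.4534
  (v3,v7,v2) [++-] → (0.428439, 0.955, 0.7482)–(-1.025, 0.955, 0.7482)  len=1.4534
  (v2,v7,v6) [-+-] → (0.428439, 0.955, 0.7482)–(1.025, 0.955, 0.7482)  len=0.5966
  (v6,v5,v4) [-+-] → (1.025, -0.399179, 0.7482)–(1.025, -0.955, 0.7482)  len=0.5558
  (v7,v5,v6) [++-] → (1.025, -0.399179, 0.7482)–(1.025, 0.955, 0.7482)  len=1.3542

Chained into 1 loop(s):
  loop 1: 8 segments, perimeter = 7.9200
Total perimeter = 7.920


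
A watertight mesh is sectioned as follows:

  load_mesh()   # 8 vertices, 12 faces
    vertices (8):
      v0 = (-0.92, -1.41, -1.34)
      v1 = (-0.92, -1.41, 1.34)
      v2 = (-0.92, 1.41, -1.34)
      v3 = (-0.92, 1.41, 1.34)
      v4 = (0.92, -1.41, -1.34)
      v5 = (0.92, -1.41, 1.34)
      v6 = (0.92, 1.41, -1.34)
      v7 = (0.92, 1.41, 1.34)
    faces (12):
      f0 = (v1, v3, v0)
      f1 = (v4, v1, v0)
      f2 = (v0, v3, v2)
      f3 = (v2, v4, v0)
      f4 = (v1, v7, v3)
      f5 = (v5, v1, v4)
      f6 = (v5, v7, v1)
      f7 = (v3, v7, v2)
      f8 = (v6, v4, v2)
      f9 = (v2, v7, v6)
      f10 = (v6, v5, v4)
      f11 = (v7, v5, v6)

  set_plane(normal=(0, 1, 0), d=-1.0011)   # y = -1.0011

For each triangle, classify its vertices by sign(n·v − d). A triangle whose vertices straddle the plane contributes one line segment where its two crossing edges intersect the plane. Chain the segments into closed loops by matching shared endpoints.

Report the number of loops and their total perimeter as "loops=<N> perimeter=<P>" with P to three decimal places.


loops=1 perimeter=9.040

Straddling triangles (8 of 12):
  (v1,v3,v0) [-+-] → (-0.92, -1.0011, 1.34)–(-0.92, -1.0011, -0.9514)  len=2.2914
  (v0,v3,v2) [-++] → (-0.92, -1.0011, -0.9514)–(-0.92, -1.0011, -1.34)  len=0.3886
  (v2,v4,v0) [+--] → (0.6532, -1.0011, -1.34)–(-0.92, -1.0011, -1.34)  len=1.5732
  (v1,v7,v3) [-++] → (-0.6532, -1.0011, 1.34)–(-0.92, -1.0011, 1.34)  len=0.2668
  (v5,v7,v1) [-+-] → (0.92, -1.0011, 1.34)–(-0.6532, -1.0011, 1.34)  len=1.5732
  (v6,v4,v2) [+-+] → (0.92, -1.0011, -1.34)–(0.6532, -1.0011, -1.34)  len=0.2668
  (v6,v5,v4) [+--] → (0.92, -1.0011, 0.9514)–(0.92, -1.0011, -1.34)  len=2.2914
  (v7,v5,v6) [+-+] → (0.92, -1.0011, 1.34)–(0.92, -1.0011, 0.9514)  len=0.3886

Chained into 1 loop(s):
  loop 1: 8 segments, perimeter = 9.0400
Total perimeter = 9.040


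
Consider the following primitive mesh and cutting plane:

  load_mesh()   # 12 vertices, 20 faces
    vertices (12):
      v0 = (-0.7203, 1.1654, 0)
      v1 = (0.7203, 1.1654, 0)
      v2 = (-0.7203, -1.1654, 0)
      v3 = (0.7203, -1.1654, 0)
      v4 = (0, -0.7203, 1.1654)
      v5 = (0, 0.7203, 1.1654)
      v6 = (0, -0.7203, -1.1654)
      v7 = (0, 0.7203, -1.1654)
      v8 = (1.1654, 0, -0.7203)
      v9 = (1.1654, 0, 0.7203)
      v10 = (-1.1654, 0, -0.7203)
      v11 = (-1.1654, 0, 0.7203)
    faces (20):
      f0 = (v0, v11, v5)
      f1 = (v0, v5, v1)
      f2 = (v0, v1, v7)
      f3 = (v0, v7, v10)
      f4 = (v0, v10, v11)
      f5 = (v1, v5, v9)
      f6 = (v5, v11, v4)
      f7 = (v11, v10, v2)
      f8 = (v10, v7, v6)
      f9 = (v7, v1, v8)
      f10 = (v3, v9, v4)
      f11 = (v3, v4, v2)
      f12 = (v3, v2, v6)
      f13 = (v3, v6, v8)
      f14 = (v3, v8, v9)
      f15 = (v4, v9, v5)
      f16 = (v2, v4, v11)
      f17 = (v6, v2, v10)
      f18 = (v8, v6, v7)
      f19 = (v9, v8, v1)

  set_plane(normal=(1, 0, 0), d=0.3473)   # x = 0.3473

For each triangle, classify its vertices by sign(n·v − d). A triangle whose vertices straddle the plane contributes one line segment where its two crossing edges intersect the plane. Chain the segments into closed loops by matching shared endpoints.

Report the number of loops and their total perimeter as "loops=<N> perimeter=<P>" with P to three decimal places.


loops=1 perimeter=7.035

Straddling triangles (10 of 20):
  (v0,v5,v1) [--+] → (0.3473, 0.93491, 0.60349)–(0.3473, 1.1654, 0)  len=0.6460
  (v0,v1,v7) [-+-] → (0.3473, 1.1654, 0)–(0.3473, 0.93491, -0.60349)  len=0.6460
  (v1,v5,v9) [+-+] → (0.3473, 0.93491, 0.60349)–(0.3473, 0.505644, 1.03276)  len=0.6071
  (v7,v1,v8) [-++] → (0.3473, 0.93491, -0.60349)–(0.3473, 0.505644, -1.03276)  len=0.6071
  (v3,v9,v4) [++-] → (0.3473, -0.505644, 1.03276)–(0.3473, -0.93491, 0.60349)  len=0.6071
  (v3,v4,v2) [+--] → (0.3473, -0.93491, 0.60349)–(0.3473, -1.1654, 0)  len=0.6460
  (v3,v2,v6) [+--] → (0.3473, -1.1654, 0)–(0.3473, -0.93491, -0.60349)  len=0.6460
  (v3,v6,v8) [+-+] → (0.3473, -0.93491, -0.60349)–(0.3473, -0.505644, -1.03276)  len=0.6071
  (v4,v9,v5) [-+-] → (0.3473, -0.505644, 1.03276)–(0.3473, 0.505644, 1.03276)  len=1.0113
  (v8,v6,v7) [+--] → (0.3473, -0.505644, -1.03276)–(0.3473, 0.505644, -1.03276)  len=1.0113

Chained into 1 loop(s):
  loop 1: 10 segments, perimeter = 7.0349
Total perimeter = 7.035


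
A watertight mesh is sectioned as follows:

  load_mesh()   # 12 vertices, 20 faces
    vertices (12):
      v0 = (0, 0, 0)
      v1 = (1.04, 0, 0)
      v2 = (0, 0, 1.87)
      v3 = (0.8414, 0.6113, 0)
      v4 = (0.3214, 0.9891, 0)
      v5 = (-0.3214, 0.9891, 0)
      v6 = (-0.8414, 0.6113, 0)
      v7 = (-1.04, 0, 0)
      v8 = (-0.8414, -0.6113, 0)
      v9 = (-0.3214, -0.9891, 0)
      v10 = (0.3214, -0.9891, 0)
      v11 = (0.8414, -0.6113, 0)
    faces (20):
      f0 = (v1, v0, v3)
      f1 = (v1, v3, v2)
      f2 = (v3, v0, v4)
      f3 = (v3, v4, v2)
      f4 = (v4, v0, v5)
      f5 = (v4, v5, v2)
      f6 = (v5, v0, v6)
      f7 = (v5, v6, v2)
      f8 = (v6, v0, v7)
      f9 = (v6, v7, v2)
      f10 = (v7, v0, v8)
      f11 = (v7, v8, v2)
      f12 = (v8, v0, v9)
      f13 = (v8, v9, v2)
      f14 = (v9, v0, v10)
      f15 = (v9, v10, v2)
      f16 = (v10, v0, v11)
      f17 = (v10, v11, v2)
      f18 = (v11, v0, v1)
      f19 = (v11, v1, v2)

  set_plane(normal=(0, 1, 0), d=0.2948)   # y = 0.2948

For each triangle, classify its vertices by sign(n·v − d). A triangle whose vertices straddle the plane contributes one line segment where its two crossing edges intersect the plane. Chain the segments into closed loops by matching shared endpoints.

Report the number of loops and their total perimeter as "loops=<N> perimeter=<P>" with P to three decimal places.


loops=1 perimeter=5.223

Straddling triangles (10 of 20):
  (v1,v0,v3) [--+] → (0.405766, 0.2948, 0)–(0.944225, 0.2948, 0)  len=0.5385
  (v1,v3,v2) [-+-] → (0.944225, 0.2948, 0)–(0.405766, 0.2948, 0.968191)  len=1.1078
  (v3,v0,v4) [+-+] → (0.405766, 0.2948, 0)–(0.0957929, 0.2948, 0)  len=0.3100
  (v3,v4,v2) [++-] → (0.0957929, 0.2948, 1.31265)–(0.405766, 0.2948, 0.968191)  len=0.4634
  (v4,v0,v5) [+-+] → (0.0957929, 0.2948, 0)–(-0.0957929, 0.2948, 0)  len=0.1916
  (v4,v5,v2) [++-] → (-0.0957929, 0.2948, 1.31265)–(0.0957929, 0.2948, 1.31265)  len=0.1916
  (v5,v0,v6) [+-+] → (-0.0957929, 0.2948, 0)–(-0.405766, 0.2948, 0)  len=0.3100
  (v5,v6,v2) [++-] → (-0.405766, 0.2948, 0.968191)–(-0.0957929, 0.2948, 1.31265)  len=0.4634
  (v6,v0,v7) [+--] → (-0.405766, 0.2948, 0)–(-0.944225, 0.2948, 0)  len=0.5385
  (v6,v7,v2) [+--] → (-0.944225, 0.2948, 0)–(-0.405766, 0.2948, 0.968191)  len=1.1078

Chained into 1 loop(s):
  loop 1: 10 segments, perimeter = 5.2225
Total perimeter = 5.223


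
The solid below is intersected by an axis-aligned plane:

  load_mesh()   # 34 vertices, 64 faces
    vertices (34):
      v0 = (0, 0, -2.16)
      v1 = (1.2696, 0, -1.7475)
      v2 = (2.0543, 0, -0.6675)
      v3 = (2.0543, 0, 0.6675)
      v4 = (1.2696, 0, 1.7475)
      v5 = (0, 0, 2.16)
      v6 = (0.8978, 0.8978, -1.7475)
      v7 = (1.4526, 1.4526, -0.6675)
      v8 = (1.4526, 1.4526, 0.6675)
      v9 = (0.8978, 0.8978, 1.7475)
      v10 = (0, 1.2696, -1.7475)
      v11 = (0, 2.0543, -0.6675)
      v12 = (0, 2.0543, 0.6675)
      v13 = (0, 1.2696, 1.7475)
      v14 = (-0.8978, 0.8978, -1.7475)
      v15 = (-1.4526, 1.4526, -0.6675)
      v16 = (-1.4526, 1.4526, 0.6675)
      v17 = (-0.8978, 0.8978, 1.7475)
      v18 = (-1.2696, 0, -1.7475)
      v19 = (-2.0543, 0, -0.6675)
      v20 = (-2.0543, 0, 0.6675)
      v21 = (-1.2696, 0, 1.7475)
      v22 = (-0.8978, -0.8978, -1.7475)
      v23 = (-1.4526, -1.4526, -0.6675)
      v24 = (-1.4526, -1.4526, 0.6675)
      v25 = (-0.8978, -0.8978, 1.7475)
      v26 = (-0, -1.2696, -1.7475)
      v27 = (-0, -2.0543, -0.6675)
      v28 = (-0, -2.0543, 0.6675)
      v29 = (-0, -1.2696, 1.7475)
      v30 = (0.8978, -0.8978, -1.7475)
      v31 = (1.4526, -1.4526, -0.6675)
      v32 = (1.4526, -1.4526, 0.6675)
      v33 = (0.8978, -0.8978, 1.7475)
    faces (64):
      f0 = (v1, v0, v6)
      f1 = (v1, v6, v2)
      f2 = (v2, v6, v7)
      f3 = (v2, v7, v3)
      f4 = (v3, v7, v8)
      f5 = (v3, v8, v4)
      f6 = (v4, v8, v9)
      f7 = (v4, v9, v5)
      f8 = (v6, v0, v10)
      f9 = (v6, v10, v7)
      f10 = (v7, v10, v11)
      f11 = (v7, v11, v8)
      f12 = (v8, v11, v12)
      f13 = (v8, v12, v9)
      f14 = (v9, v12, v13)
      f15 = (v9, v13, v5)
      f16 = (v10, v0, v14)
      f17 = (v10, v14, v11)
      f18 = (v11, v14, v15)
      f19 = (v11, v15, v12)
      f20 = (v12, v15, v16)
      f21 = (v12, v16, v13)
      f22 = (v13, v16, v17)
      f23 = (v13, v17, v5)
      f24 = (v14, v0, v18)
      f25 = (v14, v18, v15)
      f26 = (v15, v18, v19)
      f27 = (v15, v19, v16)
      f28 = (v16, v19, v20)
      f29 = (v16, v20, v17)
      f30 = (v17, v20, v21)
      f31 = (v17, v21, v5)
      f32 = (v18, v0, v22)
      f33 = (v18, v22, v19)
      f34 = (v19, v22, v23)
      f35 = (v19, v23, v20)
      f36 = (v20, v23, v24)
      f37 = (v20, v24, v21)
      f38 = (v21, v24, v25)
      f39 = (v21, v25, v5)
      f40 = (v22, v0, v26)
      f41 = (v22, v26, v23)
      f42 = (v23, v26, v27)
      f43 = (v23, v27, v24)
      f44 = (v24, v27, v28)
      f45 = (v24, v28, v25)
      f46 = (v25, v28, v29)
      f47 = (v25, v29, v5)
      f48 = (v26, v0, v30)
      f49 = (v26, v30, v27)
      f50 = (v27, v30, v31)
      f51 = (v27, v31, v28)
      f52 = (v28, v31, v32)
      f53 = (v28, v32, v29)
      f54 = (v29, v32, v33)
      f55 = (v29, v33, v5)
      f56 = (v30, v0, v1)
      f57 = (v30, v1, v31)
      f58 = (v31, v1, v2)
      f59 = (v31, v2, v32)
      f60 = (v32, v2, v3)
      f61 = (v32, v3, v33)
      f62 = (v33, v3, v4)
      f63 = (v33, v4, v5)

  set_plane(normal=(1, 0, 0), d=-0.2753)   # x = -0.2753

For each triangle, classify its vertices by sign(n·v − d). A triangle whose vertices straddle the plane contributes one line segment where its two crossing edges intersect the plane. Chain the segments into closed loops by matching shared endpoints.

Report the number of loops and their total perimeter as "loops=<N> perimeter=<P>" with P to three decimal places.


Straddling triangles (20 of 64):
  (v10,v0,v14) [++-] → (-0.2753, 0.2753, -2.03351)–(-0.2753, 1.15559, -1.7475)  len=0.9256
  (v10,v14,v11) [+-+] → (-0.2753, 1.15559, -1.7475)–(-0.2753, 1.69967, -0.99867)  len=0.9256
  (v11,v14,v15) [+--] → (-0.2753, 1.69967, -0.99867)–(-0.2753, 1.94026, -0.6675)  len=0.4093
  (v11,v15,v12) [+-+] → (-0.2753, 1.94026, -0.6675)–(-0.2753, 1.94026, 0.414488)  len=1.0820
  (v12,v15,v16) [+--] → (-0.2753, 1.94026, 0.414488)–(-0.2753, 1.94026, 0.6675)  len=0.2530
  (v12,v16,v13) [+-+] → (-0.2753, 1.94026, 0.6675)–(-0.2753, 1.30428, 1.54282)  len=1.0820
  (v13,v16,v17) [+--] → (-0.2753, 1.30428, 1.54282)–(-0.2753, 1.15559, 1.7475)  len=0.2530
  (v13,v17,v5) [+-+] → (-0.2753, 1.15559, 1.7475)–(-0.2753, 0.2753, 2.03351)  len=0.9256
  (v14,v0,v18) [-+-] → (-0.2753, 0.2753, -2.03351)–(-0.2753, 0, -2.07055)  len=0.2778
  (v17,v21,v5) [--+] → (-0.2753, 0, 2.07055)–(-0.2753, 0.2753, 2.03351)  len=0.2778
  (v18,v0,v22) [-+-] → (-0.2753, 0, -2.07055)–(-0.2753, -0.2753, -2.03351)  len=0.2778
  (v21,v25,v5) [--+] → (-0.2753, -0.2753, 2.03351)–(-0.2753, 0, 2.07055)  len=0.2778
  (v22,v0,v26) [-++] → (-0.2753, -0.2753, -2.03351)–(-0.2753, -1.15559, -1.7475)  len=0.9256
  (v22,v26,v23) [-+-] → (-0.2753, -1.15559, -1.7475)–(-0.2753, -1.30428, -1.54282)  len=0.2530
  (v23,v26,v27) [-++] → (-0.2753, -1.30428, -1.54282)–(-0.2753, -1.94026, -0.6675)  len=1.0820
  (v23,v27,v24) [-+-] → (-0.2753, -1.94026, -0.6675)–(-0.2753, -1.94026, -0.414488)  len=0.2530
  (v24,v27,v28) [-++] → (-0.2753, -1.94026, -0.414488)–(-0.2753, -1.94026, 0.6675)  len=1.0820
  (v24,v28,v25) [-+-] → (-0.2753, -1.94026, 0.6675)–(-0.2753, -1.69967, 0.99867)  len=0.4093
  (v25,v28,v29) [-++] → (-0.2753, -1.69967, 0.99867)–(-0.2753, -1.15559, 1.7475)  len=0.9256
  (v25,v29,v5) [-++] → (-0.2753, -1.15559, 1.7475)–(-0.2753, -0.2753, 2.03351)  len=0.9256

Chained into 1 loop(s):
  loop 1: 20 segments, perimeter = 12.8233
Total perimeter = 12.823

loops=1 perimeter=12.823


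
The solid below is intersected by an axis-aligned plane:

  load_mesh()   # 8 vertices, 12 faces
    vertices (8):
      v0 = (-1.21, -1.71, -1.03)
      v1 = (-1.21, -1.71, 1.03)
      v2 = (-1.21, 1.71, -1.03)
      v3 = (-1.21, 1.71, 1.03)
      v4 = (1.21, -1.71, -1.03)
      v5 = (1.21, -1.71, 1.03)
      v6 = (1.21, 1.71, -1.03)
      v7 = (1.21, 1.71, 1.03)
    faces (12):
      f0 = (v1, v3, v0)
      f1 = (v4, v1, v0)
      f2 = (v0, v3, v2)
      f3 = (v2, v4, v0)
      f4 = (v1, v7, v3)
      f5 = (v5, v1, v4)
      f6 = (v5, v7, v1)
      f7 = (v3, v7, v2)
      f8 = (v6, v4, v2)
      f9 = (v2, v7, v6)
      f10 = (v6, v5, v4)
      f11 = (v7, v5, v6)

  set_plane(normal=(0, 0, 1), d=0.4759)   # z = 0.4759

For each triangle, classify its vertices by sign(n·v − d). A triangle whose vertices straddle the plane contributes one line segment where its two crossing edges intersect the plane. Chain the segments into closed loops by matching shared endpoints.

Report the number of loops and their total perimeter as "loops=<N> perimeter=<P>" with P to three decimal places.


loops=1 perimeter=11.680

Straddling triangles (8 of 12):
  (v1,v3,v0) [++-] → (-1.21, 0.790086, 0.4759)–(-1.21, -1.71, 0.4759)  len=2.5001
  (v4,v1,v0) [-+-] → (-0.559067, -1.71, 0.4759)–(-1.21, -1.71, 0.4759)  len=0.6509
  (v0,v3,v2) [-+-] → (-1.21, 0.790086, 0.4759)–(-1.21, 1.71, 0.4759)  len=0.9199
  (v5,v1,v4) [++-] → (-0.559067, -1.71, 0.4759)–(1.21, -1.71, 0.4759)  len=1.7691
  (v3,v7,v2) [++-] → (0.559067, 1.71, 0.4759)–(-1.21, 1.71, 0.4759)  len=1.7691
  (v2,v7,v6) [-+-] → (0.559067, 1.71, 0.4759)–(1.21, 1.71, 0.4759)  len=0.6509
  (v6,v5,v4) [-+-] → (1.21, -0.790086, 0.4759)–(1.21, -1.71, 0.4759)  len=0.9199
  (v7,v5,v6) [++-] → (1.21, -0.790086, 0.4759)–(1.21, 1.71, 0.4759)  len=2.5001

Chained into 1 loop(s):
  loop 1: 8 segments, perimeter = 11.6800
Total perimeter = 11.680


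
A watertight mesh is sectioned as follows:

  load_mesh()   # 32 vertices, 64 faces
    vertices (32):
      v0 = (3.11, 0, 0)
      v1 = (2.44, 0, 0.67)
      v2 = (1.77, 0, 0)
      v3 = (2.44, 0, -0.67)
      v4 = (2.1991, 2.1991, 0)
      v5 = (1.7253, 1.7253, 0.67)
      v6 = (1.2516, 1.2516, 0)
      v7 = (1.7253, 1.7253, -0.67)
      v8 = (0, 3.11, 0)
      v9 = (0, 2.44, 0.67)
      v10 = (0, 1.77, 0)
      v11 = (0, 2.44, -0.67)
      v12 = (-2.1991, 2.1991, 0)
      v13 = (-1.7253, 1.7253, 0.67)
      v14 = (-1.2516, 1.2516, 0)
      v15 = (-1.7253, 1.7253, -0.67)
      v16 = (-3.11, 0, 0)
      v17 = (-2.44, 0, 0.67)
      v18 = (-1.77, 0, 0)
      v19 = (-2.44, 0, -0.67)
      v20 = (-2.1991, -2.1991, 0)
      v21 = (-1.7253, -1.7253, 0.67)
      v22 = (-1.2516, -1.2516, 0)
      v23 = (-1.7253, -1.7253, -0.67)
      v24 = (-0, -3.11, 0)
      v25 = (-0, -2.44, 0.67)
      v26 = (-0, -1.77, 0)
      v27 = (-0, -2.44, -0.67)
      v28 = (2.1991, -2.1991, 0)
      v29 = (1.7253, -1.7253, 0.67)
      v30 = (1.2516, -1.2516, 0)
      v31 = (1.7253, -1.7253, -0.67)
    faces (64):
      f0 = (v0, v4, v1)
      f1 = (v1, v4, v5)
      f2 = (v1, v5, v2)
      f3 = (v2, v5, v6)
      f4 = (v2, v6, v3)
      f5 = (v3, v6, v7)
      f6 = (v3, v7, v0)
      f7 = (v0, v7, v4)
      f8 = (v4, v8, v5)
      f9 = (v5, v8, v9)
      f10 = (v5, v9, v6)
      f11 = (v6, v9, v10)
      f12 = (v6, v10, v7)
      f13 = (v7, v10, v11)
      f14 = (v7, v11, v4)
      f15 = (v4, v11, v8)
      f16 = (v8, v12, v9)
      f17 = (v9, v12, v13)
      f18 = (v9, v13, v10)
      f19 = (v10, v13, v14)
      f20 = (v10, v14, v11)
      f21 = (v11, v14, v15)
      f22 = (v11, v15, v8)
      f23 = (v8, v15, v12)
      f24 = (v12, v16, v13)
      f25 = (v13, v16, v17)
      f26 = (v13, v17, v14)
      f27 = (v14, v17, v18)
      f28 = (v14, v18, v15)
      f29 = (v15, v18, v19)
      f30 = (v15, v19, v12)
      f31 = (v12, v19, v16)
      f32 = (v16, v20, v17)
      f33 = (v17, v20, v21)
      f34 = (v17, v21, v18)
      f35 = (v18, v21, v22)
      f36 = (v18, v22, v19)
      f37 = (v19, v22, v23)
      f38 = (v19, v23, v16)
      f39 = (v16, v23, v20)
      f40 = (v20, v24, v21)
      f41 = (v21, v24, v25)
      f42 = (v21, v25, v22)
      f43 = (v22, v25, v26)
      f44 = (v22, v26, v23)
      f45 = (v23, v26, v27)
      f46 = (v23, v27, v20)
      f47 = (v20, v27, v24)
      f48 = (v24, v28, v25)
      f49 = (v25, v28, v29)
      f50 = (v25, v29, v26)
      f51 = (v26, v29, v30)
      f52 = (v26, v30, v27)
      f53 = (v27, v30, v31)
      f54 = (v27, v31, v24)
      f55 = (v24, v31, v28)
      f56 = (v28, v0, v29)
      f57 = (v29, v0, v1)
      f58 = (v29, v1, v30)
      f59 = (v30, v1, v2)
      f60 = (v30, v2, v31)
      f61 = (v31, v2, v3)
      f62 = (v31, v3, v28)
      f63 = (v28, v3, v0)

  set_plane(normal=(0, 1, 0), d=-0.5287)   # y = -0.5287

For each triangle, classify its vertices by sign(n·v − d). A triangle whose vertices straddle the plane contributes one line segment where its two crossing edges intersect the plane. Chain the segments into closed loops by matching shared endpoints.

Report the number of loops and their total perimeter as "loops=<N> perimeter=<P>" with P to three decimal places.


Straddling triangles (16 of 64):
  (v16,v20,v17) [+-+] → (-2.891, -0.5287, 0)–(-2.38208, -0.5287, 0.508921)  len=0.7197
  (v17,v20,v21) [+--] → (-2.38208, -0.5287, 0.508921)–(-2.22099, -0.5287, 0.67)  len=0.2278
  (v17,v21,v18) [+-+] → (-2.22099, -0.5287, 0.67)–(-1.7563, -0.5287, 0.205314)  len=0.6572
  (v18,v21,v22) [+--] → (-1.7563, -0.5287, 0.205314)–(-1.55102, -0.5287, 0)  len=0.2903
  (v18,v22,v19) [+-+] → (-1.55102, -0.5287, 0)–(-1.938, -0.5287, -0.386979)  len=0.5473
  (v19,v22,v23) [+--] → (-1.938, -0.5287, -0.386979)–(-2.22099, -0.5287, -0.67)  len=0.4002
  (v19,v23,v16) [+-+] → (-2.22099, -0.5287, -0.67)–(-2.68567, -0.5287, -0.205314)  len=0.6572
  (v16,v23,v20) [+--] → (-2.68567, -0.5287, -0.205314)–(-2.891, -0.5287, 0)  len=0.2904
  (v28,v0,v29) [-+-] → (2.891, -0.5287, 0)–(2.68567, -0.5287, 0.205314)  len=0.2904
  (v29,v0,v1) [-++] → (2.68567, -0.5287, 0.205314)–(2.22099, -0.5287, 0.67)  len=0.6572
  (v29,v1,v30) [-+-] → (2.22099, -0.5287, 0.67)–(1.938, -0.5287, 0.386979)  len=0.4002
  (v30,v1,v2) [-++] → (1.938, -0.5287, 0.386979)–(1.55102, -0.5287, 0)  len=0.5473
  (v30,v2,v31) [-+-] → (1.55102, -0.5287, 0)–(1.7563, -0.5287, -0.205314)  len=0.2903
  (v31,v2,v3) [-++] → (1.7563, -0.5287, -0.205314)–(2.22099, -0.5287, -0.67)  len=0.6572
  (v31,v3,v28) [-+-] → (2.22099, -0.5287, -0.67)–(2.38208, -0.5287, -0.508921)  len=0.2278
  (v28,v3,v0) [-++] → (2.38208, -0.5287, -0.508921)–(2.891, -0.5287, 0)  len=0.7197

Chained into 2 loop(s):
  loop 1: 8 segments, perimeter = 3.7901
  loop 2: 8 segments, perimeter = 3.7901
Total perimeter = 7.580

loops=2 perimeter=7.580


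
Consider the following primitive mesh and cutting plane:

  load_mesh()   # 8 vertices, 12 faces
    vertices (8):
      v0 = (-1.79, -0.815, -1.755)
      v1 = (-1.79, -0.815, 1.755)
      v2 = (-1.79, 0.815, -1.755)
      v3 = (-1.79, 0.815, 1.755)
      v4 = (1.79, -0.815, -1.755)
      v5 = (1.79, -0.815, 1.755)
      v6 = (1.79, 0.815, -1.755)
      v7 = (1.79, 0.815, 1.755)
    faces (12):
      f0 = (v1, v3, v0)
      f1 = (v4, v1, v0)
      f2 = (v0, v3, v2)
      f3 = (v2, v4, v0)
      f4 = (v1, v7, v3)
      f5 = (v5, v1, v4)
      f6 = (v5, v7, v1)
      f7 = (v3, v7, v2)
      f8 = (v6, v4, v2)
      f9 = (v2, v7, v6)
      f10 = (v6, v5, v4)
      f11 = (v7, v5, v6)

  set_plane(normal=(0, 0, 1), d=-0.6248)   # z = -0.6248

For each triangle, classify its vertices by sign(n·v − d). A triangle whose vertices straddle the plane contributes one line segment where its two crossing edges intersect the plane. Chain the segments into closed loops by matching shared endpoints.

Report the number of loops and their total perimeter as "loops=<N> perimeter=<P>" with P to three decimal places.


loops=1 perimeter=10.420

Straddling triangles (8 of 12):
  (v1,v3,v0) [++-] → (-1.79, -0.290149, -0.6248)–(-1.79, -0.815, -0.6248)  len=0.5249
  (v4,v1,v0) [-+-] → (0.63726, -0.815, -0.6248)–(-1.79, -0.815, -0.6248)  len=2.4273
  (v0,v3,v2) [-+-] → (-1.79, -0.290149, -0.6248)–(-1.79, 0.815, -0.6248)  len=1.1051
  (v5,v1,v4) [++-] → (0.63726, -0.815, -0.6248)–(1.79, -0.815, -0.6248)  len=1.1527
  (v3,v7,v2) [++-] → (-0.63726, 0.815, -0.6248)–(-1.79, 0.815, -0.6248)  len=1.1527
  (v2,v7,v6) [-+-] → (-0.63726, 0.815, -0.6248)–(1.79, 0.815, -0.6248)  len=2.4273
  (v6,v5,v4) [-+-] → (1.79, 0.290149, -0.6248)–(1.79, -0.815, -0.6248)  len=1.1051
  (v7,v5,v6) [++-] → (1.79, 0.290149, -0.6248)–(1.79, 0.815, -0.6248)  len=0.5249

Chained into 1 loop(s):
  loop 1: 8 segments, perimeter = 10.4200
Total perimeter = 10.420


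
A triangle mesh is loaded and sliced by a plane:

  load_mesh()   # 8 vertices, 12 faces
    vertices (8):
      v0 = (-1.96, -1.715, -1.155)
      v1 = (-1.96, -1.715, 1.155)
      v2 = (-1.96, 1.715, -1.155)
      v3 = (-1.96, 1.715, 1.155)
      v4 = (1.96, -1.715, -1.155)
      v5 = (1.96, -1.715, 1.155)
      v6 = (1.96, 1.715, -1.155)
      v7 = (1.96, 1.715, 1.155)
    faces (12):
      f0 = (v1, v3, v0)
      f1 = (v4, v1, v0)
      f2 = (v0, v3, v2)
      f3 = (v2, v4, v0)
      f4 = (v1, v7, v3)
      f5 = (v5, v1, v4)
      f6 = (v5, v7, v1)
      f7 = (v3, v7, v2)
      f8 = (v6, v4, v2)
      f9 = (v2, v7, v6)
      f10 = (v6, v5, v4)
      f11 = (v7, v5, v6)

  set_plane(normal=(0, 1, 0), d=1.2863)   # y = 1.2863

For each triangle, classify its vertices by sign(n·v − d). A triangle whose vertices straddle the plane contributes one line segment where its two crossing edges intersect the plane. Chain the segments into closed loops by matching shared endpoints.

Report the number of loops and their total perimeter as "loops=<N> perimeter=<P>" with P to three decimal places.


Straddling triangles (8 of 12):
  (v1,v3,v0) [-+-] → (-1.96, 1.2863, 1.155)–(-1.96, 1.2863, 0.866284)  len=0.2887
  (v0,v3,v2) [-++] → (-1.96, 1.2863, 0.866284)–(-1.96, 1.2863, -1.155)  len=2.0213
  (v2,v4,v0) [+--] → (-1.47006, 1.2863, -1.155)–(-1.96, 1.2863, -1.155)  len=0.4899
  (v1,v7,v3) [-++] → (1.47006, 1.2863, 1.155)–(-1.96, 1.2863, 1.155)  len=3.4301
  (v5,v7,v1) [-+-] → (1.96, 1.2863, 1.155)–(1.47006, 1.2863, 1.155)  len=0.4899
  (v6,v4,v2) [+-+] → (1.96, 1.2863, -1.155)–(-1.47006, 1.2863, -1.155)  len=3.4301
  (v6,v5,v4) [+--] → (1.96, 1.2863, -0.866284)–(1.96, 1.2863, -1.155)  len=0.2887
  (v7,v5,v6) [+-+] → (1.96, 1.2863, 1.155)–(1.96, 1.2863, -0.866284)  len=2.0213

Chained into 1 loop(s):
  loop 1: 8 segments, perimeter = 12.4600
Total perimeter = 12.460

loops=1 perimeter=12.460


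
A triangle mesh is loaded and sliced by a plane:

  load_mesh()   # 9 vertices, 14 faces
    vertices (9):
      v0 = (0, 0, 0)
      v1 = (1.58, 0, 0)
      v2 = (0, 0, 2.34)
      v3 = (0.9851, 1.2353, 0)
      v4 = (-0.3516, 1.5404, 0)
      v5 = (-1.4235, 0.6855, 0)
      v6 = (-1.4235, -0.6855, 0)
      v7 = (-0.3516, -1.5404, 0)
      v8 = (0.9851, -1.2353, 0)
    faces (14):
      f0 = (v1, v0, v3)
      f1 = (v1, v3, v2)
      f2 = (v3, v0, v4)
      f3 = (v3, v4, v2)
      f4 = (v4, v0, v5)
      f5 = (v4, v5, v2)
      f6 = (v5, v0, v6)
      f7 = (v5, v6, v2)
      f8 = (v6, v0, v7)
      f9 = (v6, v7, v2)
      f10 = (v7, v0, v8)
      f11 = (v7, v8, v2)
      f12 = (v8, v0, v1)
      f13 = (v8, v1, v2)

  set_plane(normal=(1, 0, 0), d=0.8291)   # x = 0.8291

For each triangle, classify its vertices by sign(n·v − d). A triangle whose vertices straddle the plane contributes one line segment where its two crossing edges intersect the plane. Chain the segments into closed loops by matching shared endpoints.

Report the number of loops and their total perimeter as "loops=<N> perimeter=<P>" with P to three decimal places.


Straddling triangles (8 of 14):
  (v1,v0,v3) [+-+] → (0.8291, 0, 0)–(0.8291, 1.03968, 0)  len=1.0397
  (v1,v3,v2) [++-] → (0.8291, 1.03968, 0.370561)–(0.8291, 0, 1.11209)  len=1.2770
  (v3,v0,v4) [+--] → (0.8291, 1.03968, 0)–(0.8291, 1.27091, 0)  len=0.2312
  (v3,v4,v2) [+--] → (0.8291, 1.27091, 0)–(0.8291, 1.03968, 0.370561)  len=0.4368
  (v7,v0,v8) [--+] → (0.8291, -1.03968, 0)–(0.8291, -1.27091, 0)  len=0.2312
  (v7,v8,v2) [-+-] → (0.8291, -1.27091, 0)–(0.8291, -1.03968, 0.370561)  len=0.4368
  (v8,v0,v1) [+-+] → (0.8291, -1.03968, 0)–(0.8291, 0, 0)  len=1.0397
  (v8,v1,v2) [++-] → (0.8291, 0, 1.11209)–(0.8291, -1.03968, 0.370561)  len=1.2770

Chained into 1 loop(s):
  loop 1: 8 segments, perimeter = 5.9694
Total perimeter = 5.969

loops=1 perimeter=5.969


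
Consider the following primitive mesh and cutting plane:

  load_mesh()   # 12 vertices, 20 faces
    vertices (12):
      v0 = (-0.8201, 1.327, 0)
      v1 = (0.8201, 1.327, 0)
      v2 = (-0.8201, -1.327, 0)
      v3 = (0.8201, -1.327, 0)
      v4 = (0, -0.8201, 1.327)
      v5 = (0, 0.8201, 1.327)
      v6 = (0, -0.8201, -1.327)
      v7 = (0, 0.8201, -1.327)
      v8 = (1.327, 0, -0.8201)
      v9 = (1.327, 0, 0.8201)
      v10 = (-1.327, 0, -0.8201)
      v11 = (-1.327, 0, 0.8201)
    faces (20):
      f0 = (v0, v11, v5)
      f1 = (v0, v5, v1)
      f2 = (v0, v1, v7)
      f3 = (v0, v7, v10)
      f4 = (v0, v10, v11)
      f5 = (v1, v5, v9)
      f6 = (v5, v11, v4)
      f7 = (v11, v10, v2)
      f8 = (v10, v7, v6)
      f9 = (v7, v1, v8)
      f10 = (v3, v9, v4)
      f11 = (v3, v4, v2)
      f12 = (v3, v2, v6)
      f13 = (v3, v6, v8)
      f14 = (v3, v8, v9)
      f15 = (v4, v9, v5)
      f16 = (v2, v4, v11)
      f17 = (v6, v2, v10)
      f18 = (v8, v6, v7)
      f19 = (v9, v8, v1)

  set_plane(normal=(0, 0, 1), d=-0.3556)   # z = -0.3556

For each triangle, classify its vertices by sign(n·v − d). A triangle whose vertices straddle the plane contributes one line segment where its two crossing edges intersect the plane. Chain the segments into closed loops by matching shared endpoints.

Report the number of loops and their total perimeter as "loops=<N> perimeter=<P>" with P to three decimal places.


loops=1 perimeter=8.106

Straddling triangles (10 of 20):
  (v0,v1,v7) [++-] → (0.600335, 1.19116, -0.3556)–(-0.600335, 1.19116, -0.3556)  len=1.2007
  (v0,v7,v10) [+--] → (-0.600335, 1.19116, -0.3556)–(-1.03989, 0.751605, -0.3556)  len=0.6216
  (v0,v10,v11) [+-+] → (-1.03989, 0.751605, -0.3556)–(-1.327, 0, -0.3556)  len=0.8046
  (v11,v10,v2) [+-+] → (-1.327, 0, -0.3556)–(-1.03989, -0.751605, -0.3556)  len=0.8046
  (v7,v1,v8) [-+-] → (0.600335, 1.19116, -0.3556)–(1.03989, 0.751605, -0.3556)  len=0.6216
  (v3,v2,v6) [++-] → (-0.600335, -1.19116, -0.3556)–(0.600335, -1.19116, -0.3556)  len=1.2007
  (v3,v6,v8) [+--] → (0.600335, -1.19116, -0.3556)–(1.03989, -0.751605, -0.3556)  len=0.6216
  (v3,v8,v9) [+-+] → (1.03989, -0.751605, -0.3556)–(1.327, 0, -0.3556)  len=0.8046
  (v6,v2,v10) [-+-] → (-0.600335, -1.19116, -0.3556)–(-1.03989, -0.751605, -0.3556)  len=0.6216
  (v9,v8,v1) [+-+] → (1.327, 0, -0.3556)–(1.03989, 0.751605, -0.3556)  len=0.8046

Chained into 1 loop(s):
  loop 1: 10 segments, perimeter = 8.1062
Total perimeter = 8.106


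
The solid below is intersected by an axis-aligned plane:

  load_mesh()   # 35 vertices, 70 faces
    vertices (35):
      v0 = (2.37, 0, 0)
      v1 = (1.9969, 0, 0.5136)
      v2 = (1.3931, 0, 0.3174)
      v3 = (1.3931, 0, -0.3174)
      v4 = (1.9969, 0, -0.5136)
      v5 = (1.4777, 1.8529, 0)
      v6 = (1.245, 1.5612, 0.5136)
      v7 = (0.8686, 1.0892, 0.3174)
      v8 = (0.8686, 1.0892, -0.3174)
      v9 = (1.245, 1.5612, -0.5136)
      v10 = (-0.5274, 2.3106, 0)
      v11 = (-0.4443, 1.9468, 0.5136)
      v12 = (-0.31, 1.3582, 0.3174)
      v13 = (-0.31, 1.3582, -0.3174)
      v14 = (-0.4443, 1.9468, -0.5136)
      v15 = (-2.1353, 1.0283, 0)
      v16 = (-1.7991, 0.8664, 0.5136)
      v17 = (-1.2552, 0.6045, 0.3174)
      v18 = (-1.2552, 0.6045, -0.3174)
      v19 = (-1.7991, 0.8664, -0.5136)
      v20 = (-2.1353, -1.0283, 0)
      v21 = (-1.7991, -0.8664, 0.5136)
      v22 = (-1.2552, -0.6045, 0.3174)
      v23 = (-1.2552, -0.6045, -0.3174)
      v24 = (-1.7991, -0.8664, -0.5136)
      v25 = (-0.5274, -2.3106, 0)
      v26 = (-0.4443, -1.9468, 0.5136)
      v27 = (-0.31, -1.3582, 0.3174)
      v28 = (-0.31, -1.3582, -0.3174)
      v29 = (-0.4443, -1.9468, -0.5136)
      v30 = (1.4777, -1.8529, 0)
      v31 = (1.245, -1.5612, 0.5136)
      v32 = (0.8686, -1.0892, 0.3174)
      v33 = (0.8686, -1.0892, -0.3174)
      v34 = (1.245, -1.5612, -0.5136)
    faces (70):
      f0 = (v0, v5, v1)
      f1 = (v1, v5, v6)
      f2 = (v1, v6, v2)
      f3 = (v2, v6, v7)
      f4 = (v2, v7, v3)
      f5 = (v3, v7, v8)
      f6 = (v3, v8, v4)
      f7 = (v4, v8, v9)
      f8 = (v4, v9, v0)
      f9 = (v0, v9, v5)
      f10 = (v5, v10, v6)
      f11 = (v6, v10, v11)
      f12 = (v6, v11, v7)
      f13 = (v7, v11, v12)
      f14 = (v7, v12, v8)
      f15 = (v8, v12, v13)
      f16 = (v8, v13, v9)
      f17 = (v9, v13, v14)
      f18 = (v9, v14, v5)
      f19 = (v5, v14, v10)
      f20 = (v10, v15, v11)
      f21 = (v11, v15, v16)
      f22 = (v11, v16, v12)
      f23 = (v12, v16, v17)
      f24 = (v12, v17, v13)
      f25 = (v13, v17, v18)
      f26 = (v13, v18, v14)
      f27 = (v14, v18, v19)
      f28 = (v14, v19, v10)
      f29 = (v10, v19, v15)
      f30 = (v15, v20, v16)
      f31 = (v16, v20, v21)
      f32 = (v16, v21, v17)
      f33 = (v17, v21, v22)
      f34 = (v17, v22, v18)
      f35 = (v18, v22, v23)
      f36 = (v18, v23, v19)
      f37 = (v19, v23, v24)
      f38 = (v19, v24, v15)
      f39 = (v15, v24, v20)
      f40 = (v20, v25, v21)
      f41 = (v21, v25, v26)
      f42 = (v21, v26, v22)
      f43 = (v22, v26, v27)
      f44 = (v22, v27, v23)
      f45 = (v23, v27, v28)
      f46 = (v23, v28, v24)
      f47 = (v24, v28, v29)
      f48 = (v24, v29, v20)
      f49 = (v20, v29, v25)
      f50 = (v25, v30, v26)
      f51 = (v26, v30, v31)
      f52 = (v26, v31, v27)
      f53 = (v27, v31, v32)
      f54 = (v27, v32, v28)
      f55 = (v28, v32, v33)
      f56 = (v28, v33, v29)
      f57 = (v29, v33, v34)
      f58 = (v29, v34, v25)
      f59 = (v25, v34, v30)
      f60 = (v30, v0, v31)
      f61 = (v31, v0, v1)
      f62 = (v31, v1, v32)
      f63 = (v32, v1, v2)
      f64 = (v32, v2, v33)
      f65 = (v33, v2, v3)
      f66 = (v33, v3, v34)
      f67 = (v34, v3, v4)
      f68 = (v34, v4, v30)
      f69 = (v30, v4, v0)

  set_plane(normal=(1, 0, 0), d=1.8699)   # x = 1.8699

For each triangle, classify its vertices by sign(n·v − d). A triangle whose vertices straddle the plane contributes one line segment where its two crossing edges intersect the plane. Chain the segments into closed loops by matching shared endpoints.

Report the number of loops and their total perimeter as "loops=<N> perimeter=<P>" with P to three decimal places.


Straddling triangles (14 of 70):
  (v0,v5,v1) [+-+] → (1.8699, 1.03848, 0)–(1.8699, 0.453232, 0.38797)  len=0.7022
  (v1,v5,v6) [+--] → (1.8699, 0.453232, 0.38797)–(1.8699, 0.263695, 0.5136)  len=0.2274
  (v1,v6,v2) [+--] → (1.8699, 0.263695, 0.5136)–(1.8699, 0, 0.472332)  len=0.2669
  (v3,v8,v4) [--+] → (1.8699, 0.122599, -0.491516)–(1.8699, 0, -0.472332)  len=0.1241
  (v4,v8,v9) [+--] → (1.8699, 0.122599, -0.491516)–(1.8699, 0.263695, -0.5136)  len=0.1428
  (v4,v9,v0) [+-+] → (1.8699, 0.263695, -0.5136)–(1.8699, 0.694005, -0.228312)  len=0.5163
  (v0,v9,v5) [+--] → (1.8699, 0.694005, -0.228312)–(1.8699, 1.03848, 0)  len=0.4133
  (v30,v0,v31) [-+-] → (1.8699, -1.03848, 0)–(1.8699, -0.694005, 0.228312)  len=0.4133
  (v31,v0,v1) [-++] → (1.8699, -0.694005, 0.228312)–(1.8699, -0.263695, 0.5136)  len=0.5163
  (v31,v1,v32) [-+-] → (1.8699, -0.263695, 0.5136)–(1.8699, -0.122599, 0.491516)  len=0.1428
  (v32,v1,v2) [-+-] → (1.8699, -0.122599, 0.491516)–(1.8699, 0, 0.472332)  len=0.1241
  (v34,v3,v4) [--+] → (1.8699, 0, -0.472332)–(1.8699, -0.263695, -0.5136)  len=0.2669
  (v34,v4,v30) [-+-] → (1.8699, -0.263695, -0.5136)–(1.8699, -0.453232, -0.38797)  len=0.2274
  (v30,v4,v0) [-++] → (1.8699, -0.453232, -0.38797)–(1.8699, -1.03848, 0)  len=0.7022

Chained into 1 loop(s):
  loop 1: 14 segments, perimeter = 4.7858
Total perimeter = 4.786

loops=1 perimeter=4.786


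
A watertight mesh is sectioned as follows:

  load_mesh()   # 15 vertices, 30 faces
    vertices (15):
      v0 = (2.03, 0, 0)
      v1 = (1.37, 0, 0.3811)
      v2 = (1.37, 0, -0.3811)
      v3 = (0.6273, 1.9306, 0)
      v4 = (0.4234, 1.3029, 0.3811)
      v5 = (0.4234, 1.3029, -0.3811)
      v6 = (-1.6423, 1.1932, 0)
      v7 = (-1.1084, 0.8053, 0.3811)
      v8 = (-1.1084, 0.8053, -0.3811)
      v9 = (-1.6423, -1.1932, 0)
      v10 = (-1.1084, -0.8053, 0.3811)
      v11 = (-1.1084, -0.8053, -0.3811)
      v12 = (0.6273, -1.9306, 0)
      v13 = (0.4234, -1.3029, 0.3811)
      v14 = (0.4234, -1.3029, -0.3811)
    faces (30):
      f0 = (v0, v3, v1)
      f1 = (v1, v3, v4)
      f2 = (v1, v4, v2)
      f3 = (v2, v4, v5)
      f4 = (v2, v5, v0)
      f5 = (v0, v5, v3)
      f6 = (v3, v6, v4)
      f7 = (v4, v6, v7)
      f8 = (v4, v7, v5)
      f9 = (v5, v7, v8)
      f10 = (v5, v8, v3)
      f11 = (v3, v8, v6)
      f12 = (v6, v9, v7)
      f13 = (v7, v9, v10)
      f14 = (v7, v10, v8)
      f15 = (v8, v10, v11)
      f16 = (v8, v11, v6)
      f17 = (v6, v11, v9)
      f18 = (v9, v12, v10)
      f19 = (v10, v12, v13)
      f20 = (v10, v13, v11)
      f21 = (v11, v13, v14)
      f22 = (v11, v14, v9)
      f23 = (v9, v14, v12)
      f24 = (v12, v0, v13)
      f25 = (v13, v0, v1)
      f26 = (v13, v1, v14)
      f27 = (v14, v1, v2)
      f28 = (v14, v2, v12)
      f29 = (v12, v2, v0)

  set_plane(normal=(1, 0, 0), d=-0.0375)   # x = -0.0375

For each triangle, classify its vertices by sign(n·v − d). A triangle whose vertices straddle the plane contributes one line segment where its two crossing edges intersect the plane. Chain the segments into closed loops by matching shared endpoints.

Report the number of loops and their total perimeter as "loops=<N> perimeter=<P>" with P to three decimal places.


Straddling triangles (12 of 30):
  (v3,v6,v4) [+-+] → (-0.0375, 1.7146, 0)–(-0.0375, 1.27842, 0.296069)  len=0.5272
  (v4,v6,v7) [+--] → (-0.0375, 1.27842, 0.296069)–(-0.0375, 1.15318, 0.3811)  len=0.1514
  (v4,v7,v5) [+-+] → (-0.0375, 1.15318, 0.3811)–(-0.0375, 1.15318, -0.151763)  len=0.5329
  (v5,v7,v8) [+--] → (-0.0375, 1.15318, -0.151763)–(-0.0375, 1.15318, -0.3811)  len=0.2293
  (v5,v8,v3) [+-+] → (-0.0375, 1.15318, -0.3811)–(-0.0375, 1.49959, -0.145967)  len=0.4187
  (v3,v8,v6) [+--] → (-0.0375, 1.49959, -0.145967)–(-0.0375, 1.7146, 0)  len=0.2599
  (v9,v12,v10) [-+-] → (-0.0375, -1.7146, 0)–(-0.0375, -1.49959, 0.145967)  len=0.2599
  (v10,v12,v13) [-++] → (-0.0375, -1.49959, 0.145967)–(-0.0375, -1.15318, 0.3811)  len=0.4187
  (v10,v13,v11) [-+-] → (-0.0375, -1.15318, 0.3811)–(-0.0375, -1.15318, 0.151763)  len=0.2293
  (v11,v13,v14) [-++] → (-0.0375, -1.15318, 0.151763)–(-0.0375, -1.15318, -0.3811)  len=0.5329
  (v11,v14,v9) [-+-] → (-0.0375, -1.15318, -0.3811)–(-0.0375, -1.27842, -0.296069)  len=0.1514
  (v9,v14,v12) [-++] → (-0.0375, -1.27842, -0.296069)–(-0.0375, -1.7146, 0)  len=0.5272

Chained into 2 loop(s):
  loop 1: 6 segments, perimeter = 2.1193
  loop 2: 6 segments, perimeter = 2.1193
Total perimeter = 4.239

loops=2 perimeter=4.239


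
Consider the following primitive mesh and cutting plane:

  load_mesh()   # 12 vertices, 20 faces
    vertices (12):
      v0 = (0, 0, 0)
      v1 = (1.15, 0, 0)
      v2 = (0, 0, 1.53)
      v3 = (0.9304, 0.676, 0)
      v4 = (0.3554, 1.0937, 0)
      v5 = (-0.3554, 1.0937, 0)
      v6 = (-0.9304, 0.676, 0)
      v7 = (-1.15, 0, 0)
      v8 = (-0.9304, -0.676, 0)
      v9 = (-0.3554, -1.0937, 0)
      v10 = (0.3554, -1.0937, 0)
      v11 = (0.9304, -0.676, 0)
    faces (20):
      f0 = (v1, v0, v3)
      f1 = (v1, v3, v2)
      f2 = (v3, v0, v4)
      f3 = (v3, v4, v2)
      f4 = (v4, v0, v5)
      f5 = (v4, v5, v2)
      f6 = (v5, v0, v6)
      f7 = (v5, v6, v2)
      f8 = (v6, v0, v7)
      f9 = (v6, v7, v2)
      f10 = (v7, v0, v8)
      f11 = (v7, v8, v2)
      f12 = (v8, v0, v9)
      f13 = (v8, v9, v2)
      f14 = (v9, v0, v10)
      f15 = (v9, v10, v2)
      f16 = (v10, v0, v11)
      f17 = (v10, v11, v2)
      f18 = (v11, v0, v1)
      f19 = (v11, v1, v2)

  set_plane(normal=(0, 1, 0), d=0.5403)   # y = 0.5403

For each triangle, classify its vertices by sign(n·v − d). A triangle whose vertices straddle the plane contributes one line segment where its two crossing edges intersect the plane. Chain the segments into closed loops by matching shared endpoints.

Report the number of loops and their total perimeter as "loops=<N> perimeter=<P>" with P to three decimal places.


loops=1 perimeter=4.539

Straddling triangles (10 of 20):
  (v1,v0,v3) [--+] → (0.743632, 0.5403, 0)–(0.974482, 0.5403, 0)  len=0.2309
  (v1,v3,v2) [-+-] → (0.974482, 0.5403, 0)–(0.743632, 0.5403, 0.307132)  len=0.3842
  (v3,v0,v4) [+-+] → (0.743632, 0.5403, 0)–(0.175572, 0.5403, 0)  len=0.5681
  (v3,v4,v2) [++-] → (0.175572, 0.5403, 0.774163)–(0.743632, 0.5403, 0.307132)  len=0.7354
  (v4,v0,v5) [+-+] → (0.175572, 0.5403, 0)–(-0.175572, 0.5403, 0)  len=0.3511
  (v4,v5,v2) [++-] → (-0.175572, 0.5403, 0.774163)–(0.175572, 0.5403, 0.774163)  len=0.3511
  (v5,v0,v6) [+-+] → (-0.175572, 0.5403, 0)–(-0.743632, 0.5403, 0)  len=0.5681
  (v5,v6,v2) [++-] → (-0.743632, 0.5403, 0.307132)–(-0.175572, 0.5403, 0.774163)  len=0.7354
  (v6,v0,v7) [+--] → (-0.743632, 0.5403, 0)–(-0.974482, 0.5403, 0)  len=0.2309
  (v6,v7,v2) [+--] → (-0.974482, 0.5403, 0)–(-0.743632, 0.5403, 0.307132)  len=0.3842

Chained into 1 loop(s):
  loop 1: 10 segments, perimeter = 4.5393
Total perimeter = 4.539
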